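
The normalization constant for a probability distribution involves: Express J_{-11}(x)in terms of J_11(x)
For integer n: J_{-n}(x) = (-1)^n J_n(x)
With n = 11: J_{-11}(x) = (-1)^11 J_11(x) = -J_11(x)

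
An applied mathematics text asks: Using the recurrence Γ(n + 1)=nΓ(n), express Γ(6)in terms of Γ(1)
Γ(6)=5Γ(5)=5·4Γ(4)=...=5!·Γ(1)=120·Γ(1)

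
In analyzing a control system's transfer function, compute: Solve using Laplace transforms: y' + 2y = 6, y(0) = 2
Take L of both sides: sY(s) - 2 + 2Y(s) = 6/s
Y(s)(s + 2) = 6/s + 2
Y(s) = 6/(s(s + 2)) + 2/(s + 2)
Partial fractions: 6/(s(s + 2)) = 3/s - 3/(s + 2)
So Y(s) = 3/s - 1/(s + 2)
Inverse transform (L^(-1){1/s} = 1, L^(-1){1/(s + 2)} = e^(-2t)):

Answer: y(t) = 3 - e^(-2t)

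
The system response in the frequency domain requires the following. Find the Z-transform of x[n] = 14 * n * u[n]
Z{n*u[n]} = z/(z-1)^2
By linearity: Z{14*n*u[n]} = 14z/(z-1)^2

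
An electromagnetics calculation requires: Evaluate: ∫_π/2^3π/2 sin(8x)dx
Antiderivative: -cos(8x)/8
Evaluate at bounds: [-cos(8·3π/2)/8] - [-cos(8·π/2)/8]
= (-(1) + (1))/8 = 0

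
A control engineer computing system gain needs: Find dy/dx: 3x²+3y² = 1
Differentiate: 6x + 6y·(dy/dx)=0
dy/dx=-6x/(6y)=-1·(x/y)

Answer: dy/dx=-1·(x/y)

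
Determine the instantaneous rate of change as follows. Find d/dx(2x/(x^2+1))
Quotient rule: (f/g)' = (f'g - fg')/g²
f = 2x, f' = 2
g = x^2+1, g' = 2x

Answer: (2·(x^2+1)-4x^2)/(x^2+1)²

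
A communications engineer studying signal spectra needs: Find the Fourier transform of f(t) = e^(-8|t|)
Using the standard pair: F{e^(-a|t|)} = 2a/(a^2 + omega^2)
With a = 8: F(omega) = 16/(64 + omega^2)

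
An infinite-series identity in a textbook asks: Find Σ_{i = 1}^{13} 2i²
= 2·n(n+1)(2n+1)/6 = 2·13·14·27/6 = 1638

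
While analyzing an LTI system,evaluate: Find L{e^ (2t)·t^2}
First shifting: L{e^(at)f(t)} = F(s-a)
L{t^2} = 2/s^3
Shift s → s-2: 2/(s-2)^3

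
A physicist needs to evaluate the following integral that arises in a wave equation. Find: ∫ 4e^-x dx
Since d/dx[e^-x]=- e^-x, we get -4e^-x+C

Answer: -4e^-x+C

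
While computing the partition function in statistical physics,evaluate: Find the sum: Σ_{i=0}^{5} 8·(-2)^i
Geometric series: S=a(1 - r^n)/(1 - r)
a=8, r=-2, n=6
S=8(1-64)/3=-168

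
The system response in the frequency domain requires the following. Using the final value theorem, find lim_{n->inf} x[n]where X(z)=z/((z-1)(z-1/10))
Final value theorem: lim x[n] = lim_{z->1} (z-1) * X(z)
(z-1) * X(z) = z/(z-1/10)
As z->1: 1/(1 - 1/10) = 1/(9/10) = 10/9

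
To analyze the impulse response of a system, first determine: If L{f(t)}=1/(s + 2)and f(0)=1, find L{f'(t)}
L{f'(t)} = s·F(s) - f(0) = s/(s+2)-1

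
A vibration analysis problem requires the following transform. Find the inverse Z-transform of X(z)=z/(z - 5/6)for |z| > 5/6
Standard pair: z/(z-a) <-> a^n*u[n] for causal signals
With a = 5/6: x[n] = (5/6)^n*u[n]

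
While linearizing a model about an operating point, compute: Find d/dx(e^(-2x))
Chain rule: d/dx[e^u] = e^u · u' where u = -2x
u' = -2

Answer: -2·e^(-2x)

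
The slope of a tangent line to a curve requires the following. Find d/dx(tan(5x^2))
Chain rule: d/dx[tan(u)] = sec²(u)·u' where u = 5x^2
u' = 10x

Answer: 10x·sec²(5x^2)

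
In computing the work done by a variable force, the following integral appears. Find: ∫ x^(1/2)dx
Power rule: ∫ x^(1/2) dx = x^(3/2)/(3/2)+C

Answer: (2/3)·x^(3/2)+C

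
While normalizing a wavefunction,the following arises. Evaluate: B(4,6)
B(x,y) = Γ(x)Γ(y)/Γ(x+y) = (x-1)!(y-1)!/(x+y-1)!
B(4,6) = 3!·5!/9! = 1/504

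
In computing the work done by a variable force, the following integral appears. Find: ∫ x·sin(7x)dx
By parts: u = x, dv = sin(7x) dx
du = dx, v = -cos(7x)/7
= -x·cos(7x)/7 + sin(7x)/7² + C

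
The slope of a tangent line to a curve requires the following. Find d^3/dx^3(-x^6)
Apply power rule 3 times:
d^1: -6x^5
d^2: -30x^4
d^3: -120x^3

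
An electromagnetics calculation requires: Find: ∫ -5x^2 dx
Using power rule: ∫ -5x^2 dx = -5/3 x^3 + C = (-5/3)x^3 + C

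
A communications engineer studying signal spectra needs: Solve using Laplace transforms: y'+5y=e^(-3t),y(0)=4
Take L: sY - 4+5Y = 1/(s+3)
Y(s+5) = 1/(s+3)+4
Y = 1/((s+3)(s+5))+4/(s+5)
Partial fractions: 1/((s+3)(s+5)) = (1/2)/(s+3) - (1/2)/(s+5)
So Y = (1/2)/(s+3)+(7/2)/(s+5)
Inverse Laplace transform (L^(-1){1/(s+3)} = e^(-3t), L^(-1){1/(s+5)} = e^(-5t)):

Answer: y(t) = (1/2)·e^(-3t)+(7/2)·e^(-5t)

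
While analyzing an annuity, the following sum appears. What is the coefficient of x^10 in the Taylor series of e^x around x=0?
Taylor series of e^x=Σ x^n/n!
Coefficient of x^10=1/10!=1/3628800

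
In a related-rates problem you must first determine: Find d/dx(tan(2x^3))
Chain rule: d/dx[tan(u)] = sec²(u)·u' where u = 2x^3
u' = 6x^2

Answer: 6x^2·sec²(2x^3)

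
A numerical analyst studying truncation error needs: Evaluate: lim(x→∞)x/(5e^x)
Apply L'Hôpital 1 times (∞/∞ each time):
Eventually get 1!/(5e^x) → 0

Answer: 0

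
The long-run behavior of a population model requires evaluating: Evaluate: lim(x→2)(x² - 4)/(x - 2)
Factor: (x² - 4)=(x-2)(x + 2)
Cancel (x-2): lim(x→2) (x + 2)=4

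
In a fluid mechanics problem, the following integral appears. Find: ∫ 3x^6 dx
Using power rule: ∫ 3x^6 dx=3/7 x^7 + C=(3/7)x^7 + C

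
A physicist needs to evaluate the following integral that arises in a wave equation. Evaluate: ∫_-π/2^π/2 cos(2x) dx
Antiderivative: sin(2x)/2
Evaluate at bounds: [sin(2·π/2)/2] - [sin(2·-π/2)/2]
=((0) - (0))/2=0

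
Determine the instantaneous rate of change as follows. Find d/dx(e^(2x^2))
Chain rule: d/dx[e^u]=e^u · u' where u=2x^2
u'=4x

Answer: 4x·e^(2x^2)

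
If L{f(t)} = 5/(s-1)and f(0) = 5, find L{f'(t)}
L{f'(t)}=s·F(s) - f(0)=5s/(s-1) - 5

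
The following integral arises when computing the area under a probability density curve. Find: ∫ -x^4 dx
Using power rule: ∫ -x^4 dx = -1/5 x^5 + C = (-1/5)x^5 + C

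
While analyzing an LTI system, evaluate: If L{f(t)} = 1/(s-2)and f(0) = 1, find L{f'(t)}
L{f'(t)}=s·F(s) - f(0)=s/(s-2)-1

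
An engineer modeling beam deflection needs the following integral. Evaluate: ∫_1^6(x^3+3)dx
Step 1: Find antiderivative F(x) = (1/4)x^4 + 3x
Step 2: F(6) - F(1) = 342 - (13/4) = 1355/4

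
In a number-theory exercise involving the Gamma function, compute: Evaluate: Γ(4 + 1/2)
Γ(n+1/2)=(2n)!√π/(4^n·n!)
=40320√π/(256·24)=(105/16)·√π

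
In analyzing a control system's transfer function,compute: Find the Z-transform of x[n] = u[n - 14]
Using the time-shift property: Z{u[n-14]} = z^(-14)*z/(z-1)
= z^(-13)/(z-1)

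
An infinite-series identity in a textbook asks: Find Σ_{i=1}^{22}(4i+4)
=4·Σ i+4·22=4·253+88=1100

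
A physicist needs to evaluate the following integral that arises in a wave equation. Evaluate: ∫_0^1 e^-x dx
Antiderivative: -e^-x
Evaluate: -(e^-1 - 1)

Answer: (e^-1 - 1)/(-1)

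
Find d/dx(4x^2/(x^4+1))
Quotient rule: (f/g)' = (f'g - fg')/g²
f = 4x^2, f' = 8x
g = x^4+1, g' = 4x^3

Answer: (8x·(x^4+1)-16x^5)/(x^4+1)²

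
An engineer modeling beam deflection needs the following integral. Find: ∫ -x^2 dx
Using power rule: ∫ -x^2 dx=-1/3 x^3+C=(-1/3)x^3+C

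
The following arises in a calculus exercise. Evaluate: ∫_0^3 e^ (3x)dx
Antiderivative: (1/3)e^(3x)
Evaluate: (1/3)(e^9 - 1)

Answer: (e^9 - 1)/3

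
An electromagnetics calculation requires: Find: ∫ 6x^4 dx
Using power rule: ∫ 6x^4 dx = 6/5 x^5 + C = (6/5)x^5 + C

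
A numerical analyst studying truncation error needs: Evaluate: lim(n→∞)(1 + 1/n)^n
This is the definition of e^1: lim(1 + 1/n)^n = e^1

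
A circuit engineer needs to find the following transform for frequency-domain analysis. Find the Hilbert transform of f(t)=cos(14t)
The Hilbert transform shifts each frequency component by -pi/2.
H{cos(wt)}=sin(wt)
With w=14: H{cos(14t)}=sin(14t)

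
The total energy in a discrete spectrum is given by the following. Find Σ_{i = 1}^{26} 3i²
=3·n(n+1)(2n+1)/6=3·26·27·53/6=18603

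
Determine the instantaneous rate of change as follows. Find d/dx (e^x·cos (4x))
Product rule: (fg)'=f'g+fg'
f=e^x, f'=e^x
g=cos(4x), g'=-4·sin(4x)

Answer: e^x·cos(4x)-4·e^x·sin(4x)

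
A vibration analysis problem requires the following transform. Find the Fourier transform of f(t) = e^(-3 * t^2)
The Fourier transform of a Gaussian e^(-a*t^2) is sqrt(pi/a)*e^(-omega^2/(4a)).
With a=3: F(omega)=sqrt(pi/3)*e^(-omega^2/12)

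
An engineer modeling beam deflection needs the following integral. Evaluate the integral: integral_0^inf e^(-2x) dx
integral_0^inf e^(-2x) dx=[-1/2 * e^(-2x)]_0^inf
=0 - (-1/2)=1/2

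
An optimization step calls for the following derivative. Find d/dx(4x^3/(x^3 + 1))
Quotient rule: (f/g)' = (f'g - fg')/g²
f = 4x^3, f' = 12x^2
g = x^3+1, g' = 3x^2

Answer: (12x^2·(x^3+1)-12x^5)/(x^3+1)²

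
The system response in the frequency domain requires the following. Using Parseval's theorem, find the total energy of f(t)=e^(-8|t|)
Parseval's theorem: E=integral |f(t)|^2 dt=(1/2pi) integral |F(omega)|^2 domega
E=integral_{-inf}^{inf} e^(-16|t|) dt=2 * integral_0^inf e^(-16t) dt=2/(2 * 8)=1/8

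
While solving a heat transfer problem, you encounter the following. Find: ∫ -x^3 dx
Using power rule: ∫ -x^3 dx = -1/4 x^4 + C = (-1/4)x^4 + C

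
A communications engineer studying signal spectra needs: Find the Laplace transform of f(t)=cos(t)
L{cos(wt)} = s/(s²+w²)
L{cos(t)} = s/(s²+1)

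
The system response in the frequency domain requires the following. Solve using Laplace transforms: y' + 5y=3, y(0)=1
Take L of both sides: sY(s) - 1 + 5Y(s) = 3/s
Y(s)(s + 5) = 3/s + 1
Y(s) = 3/(s(s + 5)) + 1/(s + 5)
Partial fractions: 3/(s(s + 5)) = (3/5)/s - (3/5)/(s + 5)
So Y(s) = (3/5)/s + (2/5)/(s + 5)
Inverse transform (L^(-1){1/s} = 1, L^(-1){1/(s + 5)} = e^(-5t)):

Answer: y(t) = 3/5 + (2/5)·e^(-5t)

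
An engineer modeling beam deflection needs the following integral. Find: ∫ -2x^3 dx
Using power rule: ∫ -2x^3 dx = -2/4 x^4+C = (-1/2)x^4+C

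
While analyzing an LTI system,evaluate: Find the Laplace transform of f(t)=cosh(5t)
L{cosh(at)}=s/(s²-a²)
L{cosh(5t)}=s/(s²-25)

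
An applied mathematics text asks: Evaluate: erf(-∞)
erf(-∞) = -1 (the error function is odd, so erf(-∞) = -erf(∞) = -1)

Answer: -1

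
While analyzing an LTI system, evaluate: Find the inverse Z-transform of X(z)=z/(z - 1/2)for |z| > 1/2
Standard pair: z/(z-a) <-> a^n*u[n] for causal signals
With a = 1/2: x[n] = (1/2)^n*u[n]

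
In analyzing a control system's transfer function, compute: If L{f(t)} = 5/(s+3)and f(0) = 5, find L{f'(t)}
L{f'(t)} = s·F(s) - f(0) = 5s/(s+3)-5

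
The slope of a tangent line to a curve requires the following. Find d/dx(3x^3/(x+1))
Quotient rule: (f/g)' = (f'g - fg')/g²
f = 3x^3, f' = 9x^2
g = x + 1, g' = 1

Answer: (9x^2·(x + 1) - 3x^3)/(x + 1)²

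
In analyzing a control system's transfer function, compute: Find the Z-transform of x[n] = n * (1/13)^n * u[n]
Using the property Z{n*a^n*u[n]} = az/(z-a)^2
With a = 1/13: X(z) = (1/13)z/(z - 1/13)^2, |z| > 1/13

Answer: (1/13)z/(z - 1/13)^2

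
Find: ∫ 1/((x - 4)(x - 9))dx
Partial fractions: 1/((x-4)(x-9))=A/(x-4) + B/(x-9)
A=-1/5, B=1/5
∫ [-1/5· 1/(x-4) + 1/5· 1/(x-9)] dx
=(1/5)[ln|x-9| - ln|x-4|] + C

Answer: (1/5)·ln|(x-9)/(x-4)| + C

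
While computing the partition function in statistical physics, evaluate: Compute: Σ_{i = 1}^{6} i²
Using formula: Σ i^2 = n(n+1)(2n+1)/6 = 6·7·13/6 = 91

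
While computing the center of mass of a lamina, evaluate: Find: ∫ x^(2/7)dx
Power rule: ∫ x^(2/7) dx=x^(9/7)/(9/7)+C

Answer: (7/9)·x^(9/7)+C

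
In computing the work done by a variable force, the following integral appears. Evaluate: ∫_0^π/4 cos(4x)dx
Antiderivative: sin(4x)/4
Evaluate at bounds: [sin(4·π/4)/4] - [sin(4·0)/4]
=((0) - (0))/4=0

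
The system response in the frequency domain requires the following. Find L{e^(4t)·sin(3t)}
First shifting: L{e^(at)f(t)} = F(s-a)
L{sin(3t)} = 3/(s²+9)
Shift: 3/((s-4)²+9)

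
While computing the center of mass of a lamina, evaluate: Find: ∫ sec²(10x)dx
Since d/dx[tan(10x)]=10sec²(10x), integral=tan(10x)/10 + C

Answer: (1/10)tan(10x) + C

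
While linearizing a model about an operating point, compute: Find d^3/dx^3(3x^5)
Apply power rule 3 times:
d^1: 15x^4
d^2: 60x^3
d^3: 180x^2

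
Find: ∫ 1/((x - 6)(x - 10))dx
Partial fractions: 1/((x-6)(x-10)) = A/(x-6) + B/(x-10)
A = -1/4, B = 1/4
∫ [-1/4· 1/(x-6) + 1/4· 1/(x-10)] dx
= (1/4)[ln|x-10| - ln|x-6|] + C

Answer: (1/4)·ln|(x-10)/(x-6)| + C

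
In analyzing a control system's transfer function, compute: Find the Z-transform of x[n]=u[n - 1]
Using the time-shift property: Z{u[n-1]} = z^(-1) * z/(z-1)
= z^(0)/(z-1)

Answer: 1/(z-1)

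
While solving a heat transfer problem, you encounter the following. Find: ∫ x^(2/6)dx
Power rule: ∫ x^(1/3) dx=x^(4/3)/(4/3)+C

Answer: (3/4)·x^(4/3)+C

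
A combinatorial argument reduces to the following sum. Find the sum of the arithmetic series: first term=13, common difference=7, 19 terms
Last term: a_n=13+(19-1)·7=139
Sum=n(a_1+a_n)/2=19(13+139)/2=1444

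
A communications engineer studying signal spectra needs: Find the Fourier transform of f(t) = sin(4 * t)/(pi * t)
sin(W*t)/(pi*t)=(W/pi)*sinc(W*t/pi) is the impulse response of the ideal low-pass filter with cutoff W (here W=4).
Its Fourier transform is a rectangular function:
F(omega)=1 for |omega| < 4, 0 otherwise

Answer: rect(omega/8) [i.e., 1 for |omega| < 4, 0 otherwise]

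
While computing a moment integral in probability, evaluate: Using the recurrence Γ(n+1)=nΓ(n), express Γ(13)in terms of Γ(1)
Γ(13) = 12Γ(12) = 12·11Γ(11) = ... = 12!·Γ(1) = 479001600·Γ(1)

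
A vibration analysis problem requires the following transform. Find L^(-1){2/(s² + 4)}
L^(-1){w/(s² + w²)} = sin(wt)
Here w = 2

Answer: sin(2t)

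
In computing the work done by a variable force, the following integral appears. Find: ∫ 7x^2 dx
Using power rule: ∫ 7x^2 dx = 7/3 x^3 + C = (7/3)x^3 + C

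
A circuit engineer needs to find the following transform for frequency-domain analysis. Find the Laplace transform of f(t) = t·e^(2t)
L{t·e^(at)} = 1/(s-a)²
L{t·e^(2t)} = 1/(s-2)²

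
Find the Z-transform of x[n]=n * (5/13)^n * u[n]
Using the property Z{n*a^n*u[n]} = az/(z-a)^2
With a = 5/13: X(z) = (5/13)z/(z - 5/13)^2, |z| > 5/13

Answer: (5/13)z/(z - 5/13)^2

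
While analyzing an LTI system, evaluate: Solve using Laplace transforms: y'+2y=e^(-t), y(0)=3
Take L: sY - 3 + 2Y = 1/(s + 1)
Y(s + 2) = 1/(s + 1) + 3
Y = 1/((s + 1)(s + 2)) + 3/(s + 2)
Partial fractions: 1/((s + 1)(s + 2)) = 1/(s + 1) - 1/(s + 2)
So Y = 1/(s + 1) + 2/(s + 2)
Inverse Laplace transform (L^(-1){1/(s + 1)} = e^(-t), L^(-1){1/(s + 2)} = e^(-2t)):

Answer: y(t) = 1·e^(-t) + 2·e^(-2t)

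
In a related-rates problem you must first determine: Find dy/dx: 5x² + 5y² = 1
Differentiate: 10x + 10y·(dy/dx) = 0
dy/dx = -10x/(10y) = -1·(x/y)

Answer: dy/dx = -1·(x/y)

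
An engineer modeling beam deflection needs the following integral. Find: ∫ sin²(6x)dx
Using identity sin²(u)=(1 - cos(2u))/2:
∫ (1 - cos(12x))/2 dx=x/2 - sin(12x)/24 + C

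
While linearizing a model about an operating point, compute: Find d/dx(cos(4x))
Chain rule: d/dx[cos(u)]=-sin(u)·u' where u=4x
u'=4

Answer: -4·sin(4x)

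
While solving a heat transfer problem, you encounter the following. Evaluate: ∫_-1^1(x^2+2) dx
Step 1: Find antiderivative F(x) = (1/3)x^3+2x
Step 2: F(1) - F(-1) = 7/3 - (-7/3) = 14/3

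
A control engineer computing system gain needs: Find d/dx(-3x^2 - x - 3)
Power rule: d/dx(ax^n)=n·a·x^(n-1)
Term by term: -6·x - 1

Answer: -6x - 1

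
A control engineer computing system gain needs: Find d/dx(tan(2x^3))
Chain rule: d/dx[tan(u)] = sec²(u)·u' where u = 2x^3
u' = 6x^2

Answer: 6x^2·sec²(2x^3)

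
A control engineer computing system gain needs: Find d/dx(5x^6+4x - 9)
Power rule: d/dx(ax^n) = n·a·x^(n-1)
Term by term: 30·x^5+4

Answer: 30x^5+4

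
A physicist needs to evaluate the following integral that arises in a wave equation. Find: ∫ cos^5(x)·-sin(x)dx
Let u=cos(x), du=-sin(x) dx
∫ u^5 du=u^6/6+C

Answer: cos^6(x)/6+C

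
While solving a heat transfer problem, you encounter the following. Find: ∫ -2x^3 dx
Using power rule: ∫ -2x^3 dx = -2/4 x^4 + C = (-1/2)x^4 + C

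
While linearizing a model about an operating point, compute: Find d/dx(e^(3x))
Chain rule: d/dx[e^u] = e^u · u' where u = 3x
u' = 3

Answer: 3·e^(3x)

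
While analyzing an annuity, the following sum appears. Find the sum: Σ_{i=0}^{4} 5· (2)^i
Geometric series: S = a(1 - r^n)/(1 - r)
a = 5, r = 2, n = 5
S = 5(1 - 32)/-1 = 155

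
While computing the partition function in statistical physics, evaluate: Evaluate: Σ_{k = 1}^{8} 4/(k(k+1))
Partial fractions: 4/(k(k+1)) = 4/k - 4/(k+1)
Telescoping sum: 4(1-1/9) = 4·8/9

Answer: 32/9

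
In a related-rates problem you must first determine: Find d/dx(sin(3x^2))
Chain rule: d/dx[sin(u)] = cos(u)·u' where u = 3x^2
u' = 6x

Answer: 6x·cos(3x^2)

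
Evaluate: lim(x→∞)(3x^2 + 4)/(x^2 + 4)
Divide numerator and denominator by x^2:
lim (3+4/x^2)/(1+4/x^2)=3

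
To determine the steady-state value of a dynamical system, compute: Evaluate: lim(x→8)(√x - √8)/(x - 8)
Multiply by conjugate (√x+√8)/(√x+√8):
=(x - 8)/((x - 8)(√x+√8))=1/(√x+√8)
As x → 8: 1/(2√8)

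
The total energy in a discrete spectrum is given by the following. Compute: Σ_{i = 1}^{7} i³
Using formula: Σ i^3 = [n(n+1)/2]² = [7·8/2]² = 784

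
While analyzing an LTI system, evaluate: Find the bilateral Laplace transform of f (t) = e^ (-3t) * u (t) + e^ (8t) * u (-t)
For e^(-3t) * u(t): L = 1/(s+3), Re(s) > -3
For e^(8t) * u(-t): L = -1/(s-8), Re(s) < 8
Combined: F(s) = 1/(s+3)-1/(s-8), -3 < Re(s) < 8

Answer: 1/(s+3)-1/(s-8), ROC: -3 < Re(s) < 8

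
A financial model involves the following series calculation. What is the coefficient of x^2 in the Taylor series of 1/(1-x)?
1/(1-x) = Σ x^n for |x|<1
All coefficients are 1

Answer: 1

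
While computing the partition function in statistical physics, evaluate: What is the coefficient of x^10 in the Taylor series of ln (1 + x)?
ln(1+x)=Σ (-1)^(n+1) x^n/n
Coefficient of x^10=(-1)^11/10=-1/10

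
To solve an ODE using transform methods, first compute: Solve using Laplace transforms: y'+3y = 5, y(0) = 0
Take L of both sides: sY(s)-0+3Y(s) = 5/s
Y(s)(s+3) = 5/s+0
Y(s) = 5/(s(s+3))+0/(s+3)
Partial fractions: 5/(s(s+3)) = (5/3)/s - (5/3)/(s+3)
So Y(s) = (5/3)/s - (5/3)/(s+3)
Inverse transform (L^(-1){1/s} = 1, L^(-1){1/(s+3)} = e^(-3t)):

Answer: y(t) = 5/3 - (5/3)·e^(-3t)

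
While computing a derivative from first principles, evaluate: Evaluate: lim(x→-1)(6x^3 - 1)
Polynomial is continuous, so substitute x=-1:
6·(-1)^3 - 1=-7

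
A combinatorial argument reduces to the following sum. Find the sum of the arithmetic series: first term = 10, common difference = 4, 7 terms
Last term: a_n=10+(7-1)·4=34
Sum=n(a_1+a_n)/2=7(10+34)/2=154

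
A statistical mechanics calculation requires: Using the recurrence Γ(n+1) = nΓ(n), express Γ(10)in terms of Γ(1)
Γ(10) = 9Γ(9) = 9·8Γ(8) = ... = 9!·Γ(1) = 362880·Γ(1)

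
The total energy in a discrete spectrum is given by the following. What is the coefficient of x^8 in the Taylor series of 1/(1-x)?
1/(1-x) = Σ x^n for |x|<1
All coefficients are 1

Answer: 1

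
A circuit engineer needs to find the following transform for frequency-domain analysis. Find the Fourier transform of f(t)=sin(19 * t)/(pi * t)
sin(W * t)/(pi * t) = (W/pi) * sinc(W * t/pi) is the impulse response of the ideal low-pass filter with cutoff W (here W = 19).
Its Fourier transform is a rectangular function:
F(omega) = 1 for |omega| < 19, 0 otherwise

Answer: rect(omega/38) [i.e., 1 for |omega| < 19, 0 otherwise]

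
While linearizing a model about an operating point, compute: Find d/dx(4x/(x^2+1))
Quotient rule: (f/g)'=(f'g - fg')/g²
f=4x, f'=4
g=x^2 + 1, g'=2x

Answer: (4·(x^2 + 1) - 8x^2)/(x^2 + 1)²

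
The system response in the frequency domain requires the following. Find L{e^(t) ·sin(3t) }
First shifting: L{e^(at)f(t)} = F(s-a)
L{sin(3t)} = 3/(s²+9)
Shift: 3/((s-1)²+9)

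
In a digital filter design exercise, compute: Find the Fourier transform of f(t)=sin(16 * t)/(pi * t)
sin(W * t)/(pi * t) = (W/pi) * sinc(W * t/pi) is the impulse response of the ideal low-pass filter with cutoff W (here W = 16).
Its Fourier transform is a rectangular function:
F(omega) = 1 for |omega| < 16, 0 otherwise

Answer: rect(omega/32) [i.e., 1 for |omega| < 16, 0 otherwise]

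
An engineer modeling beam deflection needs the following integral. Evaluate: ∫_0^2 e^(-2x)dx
Antiderivative: (1/(-2))e^(-2x)
Evaluate: (1/(-2))(e^-4 - 1)

Answer: (e^-4 - 1)/(-2)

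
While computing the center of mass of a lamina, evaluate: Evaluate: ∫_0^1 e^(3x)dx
Antiderivative: (1/3)e^(3x)
Evaluate: (1/3)(e^3-1)

Answer: (e^3-1)/3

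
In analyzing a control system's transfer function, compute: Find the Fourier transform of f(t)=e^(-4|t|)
Using the standard pair: F{e^(-a|t|)} = 2a/(a^2 + omega^2)
With a = 4: F(omega) = 8/(16 + omega^2)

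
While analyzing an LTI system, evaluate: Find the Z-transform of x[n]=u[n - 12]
Using the time-shift property: Z{u[n-12]} = z^(-12) * z/(z-1)
= z^(-11)/(z-1)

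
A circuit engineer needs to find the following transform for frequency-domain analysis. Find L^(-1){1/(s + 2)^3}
L^(-1){1/(s-a)^n} = t^(n-1)·e^(at)/(n-1)!
Here a = -2, n = 3: t^2·e^(-2t)/2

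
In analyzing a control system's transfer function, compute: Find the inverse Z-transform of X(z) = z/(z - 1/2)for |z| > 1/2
Standard pair: z/(z-a) <-> a^n * u[n] for causal signals
With a=1/2: x[n]=(1/2)^n * u[n]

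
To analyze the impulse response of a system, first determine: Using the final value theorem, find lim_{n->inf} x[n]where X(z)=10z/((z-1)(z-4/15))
Final value theorem: lim x[n]=lim_{z->1} (z-1) * X(z)
(z-1) * X(z)=10z/(z-4/15)
As z->1: 10/(1 - 4/15)=10/(11/15)=150/11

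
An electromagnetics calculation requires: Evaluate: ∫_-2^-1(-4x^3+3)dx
Step 1: Find antiderivative F(x)=-x^4+3x
Step 2: F(-1) - F(-2)=-4 - (-22)=18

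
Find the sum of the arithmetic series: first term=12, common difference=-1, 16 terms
Last term: a_n = 12+(16-1)·-1 = -3
Sum = n(a_1+a_n)/2 = 16(12+(-3))/2 = 72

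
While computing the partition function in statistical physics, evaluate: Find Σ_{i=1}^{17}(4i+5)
= 4·Σ i + 5·17 = 4·153 + 85 = 697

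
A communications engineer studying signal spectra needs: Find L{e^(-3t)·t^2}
First shifting: L{e^(at)f(t)}=F(s-a)
L{t^2}=2/s^3
Shift s → s+3: 2/(s+3)^3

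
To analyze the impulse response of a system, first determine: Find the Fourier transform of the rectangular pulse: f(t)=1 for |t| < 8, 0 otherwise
F(omega)=integral from -8 to 8 of e^(-j*omega*t) dt
=2*sin(8*omega)/omega=16*sinc(8*omega/pi)

Answer: 2*sin(8*omega)/omega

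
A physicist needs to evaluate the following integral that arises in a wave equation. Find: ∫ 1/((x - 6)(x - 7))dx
Partial fractions: 1/((x-6)(x-7))=A/(x-6)+B/(x-7)
A=-1, B=1
∫ [-1· 1/(x-6)+1· 1/(x-7)] dx
=(1)[ln|x-7| - ln|x-6|]+C

Answer: ln|(x-7)/(x-6)|+C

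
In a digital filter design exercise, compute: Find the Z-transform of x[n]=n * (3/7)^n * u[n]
Using the property Z{n*a^n*u[n]} = az/(z-a)^2
With a = 3/7: X(z) = (3/7)z/(z - 3/7)^2, |z| > 3/7

Answer: (3/7)z/(z - 3/7)^2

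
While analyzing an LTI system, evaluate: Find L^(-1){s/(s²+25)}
L^(-1){s/(s² + w²)} = cos(wt)
Here w = 5

Answer: cos(5t)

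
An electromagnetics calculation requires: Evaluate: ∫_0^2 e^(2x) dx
Antiderivative: (1/2)e^(2x)
Evaluate: (1/2)(e^4 - 1)

Answer: (e^4 - 1)/2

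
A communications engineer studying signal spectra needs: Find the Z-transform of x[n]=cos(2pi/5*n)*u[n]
Z{cos(w0*n)*u[n]}=z(z - cos(w0))/(z^2 - 2z*cos(w0) + 1)
With w0=2pi/5: X(z)=z(z - cos(2pi/5))/(z^2 - 2z*cos(2pi/5) + 1)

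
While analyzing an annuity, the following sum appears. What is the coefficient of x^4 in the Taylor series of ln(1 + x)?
ln(1+x)=Σ (-1)^(n+1) x^n/n
Coefficient of x^4=(-1)^5/4=-1/4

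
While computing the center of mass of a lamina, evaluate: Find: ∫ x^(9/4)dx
Power rule: ∫ x^(9/4) dx=x^(13/4)/(13/4)+C

Answer: (4/13)·x^(13/4)+C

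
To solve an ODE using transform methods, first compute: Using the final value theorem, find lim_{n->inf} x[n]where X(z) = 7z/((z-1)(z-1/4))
Final value theorem: lim x[n]=lim_{z->1} (z-1) * X(z)
(z-1) * X(z)=7z/(z-1/4)
As z->1: 7/(1-1/4)=7/(3/4)=28/3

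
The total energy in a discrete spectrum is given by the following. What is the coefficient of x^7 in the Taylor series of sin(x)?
sin(x)=Σ (-1)^k x^(2k+1)/(2k+1)!
For x^7: (-1)^3/7!=-1/5040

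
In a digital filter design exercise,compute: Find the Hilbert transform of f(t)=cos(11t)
The Hilbert transform shifts each frequency component by -pi/2.
H{cos(wt)}=sin(wt)
With w=11: H{cos(11t)}=sin(11t)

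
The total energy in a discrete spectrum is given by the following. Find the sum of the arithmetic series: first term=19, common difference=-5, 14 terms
Last term: a_n=19+(14-1)·-5=-46
Sum=n(a_1+a_n)/2=14(19+(-46))/2=-189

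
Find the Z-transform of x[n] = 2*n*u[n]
Z{n * u[n]} = z/(z-1)^2
By linearity: Z{2 * n * u[n]} = 2z/(z-1)^2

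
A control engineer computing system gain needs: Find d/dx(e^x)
Chain rule: d/dx[e^u]=e^u · u' where u=x
u'=1

Answer: 1·e^x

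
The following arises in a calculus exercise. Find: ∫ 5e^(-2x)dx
Since d/dx[e^(-2x)] = -2e^(-2x), we get -5/2 e^(-2x) + C

Answer: (-5/2)e^(-2x) + C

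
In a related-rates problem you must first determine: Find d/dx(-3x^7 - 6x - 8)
Power rule: d/dx(ax^n) = n·a·x^(n-1)
Term by term: -21·x^6-6

Answer: -21x^6-6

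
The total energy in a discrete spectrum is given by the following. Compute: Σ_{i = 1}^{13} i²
Using formula: Σ i^2=n(n+1)(2n+1)/6=13·14·27/6=819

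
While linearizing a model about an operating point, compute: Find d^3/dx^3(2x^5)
Apply power rule 3 times:
d^1: 10x^4
d^2: 40x^3
d^3: 120x^2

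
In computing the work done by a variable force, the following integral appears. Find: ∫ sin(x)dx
Using standard integral: ∫ sin(x) dx=-cos(x) + C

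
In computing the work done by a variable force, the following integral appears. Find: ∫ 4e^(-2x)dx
Since d/dx[e^(-2x)]=-2e^(-2x), we get -2 e^(-2x) + C

Answer: -2e^(-2x) + C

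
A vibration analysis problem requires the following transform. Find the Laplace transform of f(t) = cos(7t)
L{cos(wt)}=s/(s²+w²)
L{cos(7t)}=s/(s²+49)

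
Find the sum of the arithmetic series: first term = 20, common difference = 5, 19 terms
Last term: a_n = 20+(19-1)·5 = 110
Sum = n(a_1+a_n)/2 = 19(20+110)/2 = 1235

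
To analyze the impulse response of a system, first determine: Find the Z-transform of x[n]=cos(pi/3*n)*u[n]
Z{cos(w0*n)*u[n]}=z(z - cos(w0))/(z^2 - 2z*cos(w0) + 1)
With w0=pi/3: X(z)=z(z - cos(pi/3))/(z^2 - 2z*cos(pi/3) + 1)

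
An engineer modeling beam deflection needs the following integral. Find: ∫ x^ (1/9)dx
Power rule: ∫ x^(1/9) dx=x^(10/9)/(10/9) + C

Answer: (9/10)·x^(10/9) + C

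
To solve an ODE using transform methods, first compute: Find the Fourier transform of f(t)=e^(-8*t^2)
The Fourier transform of a Gaussian e^(-a*t^2) is sqrt(pi/a)*e^(-omega^2/(4a)).
With a=8: F(omega)=sqrt(pi/8)*e^(-omega^2/32)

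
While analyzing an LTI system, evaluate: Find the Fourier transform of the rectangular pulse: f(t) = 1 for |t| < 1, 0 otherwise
F(omega)=integral from -1 to 1 of e^(-j * omega * t) dt
=2 * sin(1 * omega)/omega=2 * sinc(1 * omega/pi)

Answer: 2 * sin(1 * omega)/omega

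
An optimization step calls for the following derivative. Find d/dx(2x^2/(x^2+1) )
Quotient rule: (f/g)' = (f'g - fg')/g²
f = 2x^2, f' = 4x
g = x^2+1, g' = 2x

Answer: (4x·(x^2+1)-4x^3)/(x^2+1)²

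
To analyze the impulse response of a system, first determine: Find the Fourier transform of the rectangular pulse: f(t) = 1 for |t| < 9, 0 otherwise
F(omega) = integral from -9 to 9 of e^(-j*omega*t) dt
= 2*sin(9*omega)/omega = 18*sinc(9*omega/pi)

Answer: 2*sin(9*omega)/omega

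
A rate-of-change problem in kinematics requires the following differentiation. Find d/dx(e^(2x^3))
Chain rule: d/dx[e^u] = e^u · u' where u = 2x^3
u' = 6x^2

Answer: 6x^2·e^(2x^3)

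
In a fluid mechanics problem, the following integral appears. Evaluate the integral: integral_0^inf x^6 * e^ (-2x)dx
This is a Gamma integral. Substitute u=2x (du=2 dx):
integral_0^inf x^6 * e^(-2x) dx=(1/2^7) integral_0^inf u^6 * e^(-u) du
=Gamma(7)/2^7=6!/2^7=720/128

Answer: 45/8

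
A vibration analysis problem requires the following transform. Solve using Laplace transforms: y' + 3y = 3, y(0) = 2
Take L of both sides: sY(s)-2+3Y(s) = 3/s
Y(s)(s+3) = 3/s+2
Y(s) = 3/(s(s+3))+2/(s+3)
Partial fractions: 3/(s(s+3)) = 1/s - 1/(s+3)
So Y(s) = 1/s+1/(s+3)
Inverse transform (L^(-1){1/s} = 1, L^(-1){1/(s+3)} = e^(-3t)):

Answer: y(t) = 1+e^(-3t)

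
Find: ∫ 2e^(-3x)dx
Since d/dx[e^(-3x)]=-3e^(-3x), we get -2/3 e^(-3x) + C

Answer: (-2/3)e^(-3x) + C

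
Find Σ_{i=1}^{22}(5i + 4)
= 5·Σ i+4·22 = 5·253+88 = 1353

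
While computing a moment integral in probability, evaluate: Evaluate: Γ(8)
Γ(n)=(n-1)! for positive integers
Γ(8)=7!=5040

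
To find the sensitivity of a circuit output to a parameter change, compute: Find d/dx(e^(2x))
Chain rule: d/dx[e^u] = e^u · u' where u = 2x
u' = 2

Answer: 2·e^(2x)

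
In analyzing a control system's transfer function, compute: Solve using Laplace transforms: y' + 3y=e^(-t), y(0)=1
Take L: sY - 1+3Y=1/(s+1)
Y(s+3)=1/(s+1)+1
Y=1/((s+1)(s+3))+1/(s+3)
Partial fractions: 1/((s+1)(s+3))=(1/2)/(s+1) - (1/2)/(s+3)
So Y=(1/2)/(s+1)+(1/2)/(s+3)
Inverse Laplace transform (L^(-1){1/(s+1)}=e^(-t), L^(-1){1/(s+3)}=e^(-3t)):

Answer: y(t)=(1/2)·e^(-t)+(1/2)·e^(-3t)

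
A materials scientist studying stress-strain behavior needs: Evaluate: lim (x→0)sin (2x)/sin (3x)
sin(u) ≈ u for small u:
sin(2x)/sin(3x) ≈ 2x/(3x) = 2/3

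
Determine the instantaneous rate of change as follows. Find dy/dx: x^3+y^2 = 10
Differentiate: 3x^2+2y·(dy/dx)=0
dy/dx=-3x^2/(2y)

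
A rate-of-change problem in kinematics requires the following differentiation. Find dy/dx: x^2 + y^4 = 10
Differentiate: 2x+4y^3·(dy/dx)=0
dy/dx=-2x/(4y^3)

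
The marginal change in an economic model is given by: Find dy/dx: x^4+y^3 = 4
Differentiate: 4x^3 + 3y^2·(dy/dx) = 0
dy/dx = -4x^3/(3y^2)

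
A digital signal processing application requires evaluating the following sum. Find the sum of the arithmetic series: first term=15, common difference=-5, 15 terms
Last term: a_n=15 + (15 - 1)·-5=-55
Sum=n(a_1 + a_n)/2=15(15 + (-55))/2=-300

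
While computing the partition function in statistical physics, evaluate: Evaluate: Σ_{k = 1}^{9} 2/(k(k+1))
Partial fractions: 2/(k(k + 1))=2/k - 2/(k + 1)
Telescoping sum: 2(1 - 1/10)=2·9/10

Answer: 9/5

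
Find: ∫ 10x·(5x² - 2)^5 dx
Let u = 5x² - 2, du = 10x dx
∫ u^5 du = u^6/6 + C

Answer: (5x² - 2)^6/6 + C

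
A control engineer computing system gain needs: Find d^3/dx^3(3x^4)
Apply power rule 3 times:
d^1: 12x^3
d^2: 36x^2
d^3: 72x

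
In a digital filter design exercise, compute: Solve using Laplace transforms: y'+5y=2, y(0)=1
Take L of both sides: sY(s) - 1 + 5Y(s) = 2/s
Y(s)(s + 5) = 2/s + 1
Y(s) = 2/(s(s + 5)) + 1/(s + 5)
Partial fractions: 2/(s(s + 5)) = (2/5)/s - (2/5)/(s + 5)
So Y(s) = (2/5)/s + (3/5)/(s + 5)
Inverse transform (L^(-1){1/s} = 1, L^(-1){1/(s + 5)} = e^(-5t)):

Answer: y(t) = 2/5 + (3/5)·e^(-5t)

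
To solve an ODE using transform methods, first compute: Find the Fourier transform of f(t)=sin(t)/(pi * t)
sin(W * t)/(pi * t) = (W/pi) * sinc(W * t/pi) is the impulse response of the ideal low-pass filter with cutoff W (here W = 1).
Its Fourier transform is a rectangular function:
F(omega) = 1 for |omega| < 1, 0 otherwise

Answer: rect(omega/2) [i.e., 1 for |omega| < 1, 0 otherwise]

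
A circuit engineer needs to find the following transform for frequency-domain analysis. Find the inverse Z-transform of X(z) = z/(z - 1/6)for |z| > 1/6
Standard pair: z/(z-a) <-> a^n * u[n] for causal signals
With a = 1/6: x[n] = (1/6)^n * u[n]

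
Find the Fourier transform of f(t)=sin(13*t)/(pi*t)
sin(W*t)/(pi*t)=(W/pi)*sinc(W*t/pi) is the impulse response of the ideal low-pass filter with cutoff W (here W=13).
Its Fourier transform is a rectangular function:
F(omega)=1 for |omega| < 13, 0 otherwise

Answer: rect(omega/26) [i.e., 1 for |omega| < 13, 0 otherwise]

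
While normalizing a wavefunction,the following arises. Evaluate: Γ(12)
Γ(n)=(n-1)! for positive integers
Γ(12)=11!=39916800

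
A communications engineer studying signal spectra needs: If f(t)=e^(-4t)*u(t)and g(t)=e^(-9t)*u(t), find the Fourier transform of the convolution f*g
By the convolution theorem: F{f * g}=F(omega) * G(omega)
F(omega)=1/(4+j * omega), G(omega)=1/(9+j * omega)
F{f * g}=1/((4+j * omega)(9+j * omega))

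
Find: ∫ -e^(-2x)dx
Since d/dx[e^(-2x)] = -2e^(-2x), we get 1/2 e^(-2x) + C

Answer: (1/2)e^(-2x) + C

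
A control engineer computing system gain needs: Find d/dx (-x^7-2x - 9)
Power rule: d/dx(ax^n) = n·a·x^(n-1)
Term by term: -7·x^6-2

Answer: -7x^6-2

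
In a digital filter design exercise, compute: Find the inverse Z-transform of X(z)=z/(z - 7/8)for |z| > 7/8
Standard pair: z/(z-a) <-> a^n * u[n] for causal signals
With a = 7/8: x[n] = (7/8)^n * u[n]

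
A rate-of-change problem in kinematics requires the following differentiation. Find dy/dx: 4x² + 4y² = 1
Differentiate: 8x + 8y·(dy/dx)=0
dy/dx=-8x/(8y)=-1·(x/y)

Answer: dy/dx=-1·(x/y)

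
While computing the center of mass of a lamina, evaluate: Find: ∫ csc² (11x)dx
Since d/dx[-cot(11x)]=11csc²(11x), integral=-cot(11x)/11 + C

Answer: (-1/11)cot(11x) + C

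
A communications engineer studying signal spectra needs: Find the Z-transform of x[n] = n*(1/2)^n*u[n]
Using the property Z{n*a^n*u[n]}=az/(z-a)^2
With a=1/2: X(z)=(1/2)z/(z - 1/2)^2, |z| > 1/2

Answer: (1/2)z/(z - 1/2)^2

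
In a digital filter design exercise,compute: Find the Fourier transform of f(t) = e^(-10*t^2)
The Fourier transform of a Gaussian e^(-a*t^2) is sqrt(pi/a)*e^(-omega^2/(4a)).
With a=10: F(omega)=sqrt(pi/10)*e^(-omega^2/40)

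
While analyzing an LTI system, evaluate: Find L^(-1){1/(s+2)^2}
L^(-1){1/(s-a)^n} = t^(n-1)·e^(at)/(n-1)!
Here a = -2, n = 2: t^1·e^(-2t)/1

Answer: t·e^(-2t)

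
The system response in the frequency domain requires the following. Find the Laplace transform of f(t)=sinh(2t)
L{sinh(at)}=a/(s²-a²)
L{sinh(2t)}=2/(s²-4)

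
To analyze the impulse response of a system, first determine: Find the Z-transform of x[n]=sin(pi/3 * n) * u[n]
Z{sin(w0*n)*u[n]}=z*sin(w0)/(z^2-2z*cos(w0)+1)
With w0=pi/3: X(z)=z*sin(pi/3)/(z^2-2z*cos(pi/3)+1)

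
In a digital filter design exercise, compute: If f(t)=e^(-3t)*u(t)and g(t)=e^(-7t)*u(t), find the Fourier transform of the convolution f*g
By the convolution theorem: F{f * g} = F(omega) * G(omega)
F(omega) = 1/(3 + j * omega), G(omega) = 1/(7 + j * omega)
F{f * g} = 1/((3 + j * omega)(7 + j * omega))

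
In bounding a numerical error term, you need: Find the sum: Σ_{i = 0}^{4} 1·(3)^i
Geometric series: S = a(1 - r^n)/(1 - r)
a = 1, r = 3, n = 5
S = 1(1-243)/-2 = 121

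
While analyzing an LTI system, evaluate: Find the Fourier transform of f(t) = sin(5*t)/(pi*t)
sin(W*t)/(pi*t) = (W/pi)*sinc(W*t/pi) is the impulse response of the ideal low-pass filter with cutoff W (here W = 5).
Its Fourier transform is a rectangular function:
F(omega) = 1 for |omega| < 5, 0 otherwise

Answer: rect(omega/10) [i.e., 1 for |omega| < 5, 0 otherwise]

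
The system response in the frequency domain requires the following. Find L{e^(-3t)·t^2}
First shifting: L{e^(at)f(t)}=F(s-a)
L{t^2}=2/s^3
Shift s → s+3: 2/(s+3)^3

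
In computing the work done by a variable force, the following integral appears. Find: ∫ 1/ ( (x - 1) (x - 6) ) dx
Partial fractions: 1/((x-1)(x-6))=A/(x-1) + B/(x-6)
A=-1/5, B=1/5
∫ [-1/5· 1/(x-1) + 1/5· 1/(x-6)] dx
=(1/5)[ln|x-6| - ln|x-1|] + C

Answer: (1/5)·ln|(x-6)/(x-1)| + C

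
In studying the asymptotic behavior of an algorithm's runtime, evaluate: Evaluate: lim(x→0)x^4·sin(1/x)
Squeeze theorem: -|x^4| ≤ x^4·sin(1/x) ≤ |x^4|
Since x^4 → 0 as x → 0, by squeeze theorem the limit is 0

Answer: 0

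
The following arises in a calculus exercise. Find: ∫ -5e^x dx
Since d/dx[e^x]=+ e^x, we get -5e^x + C

Answer: -5e^x + C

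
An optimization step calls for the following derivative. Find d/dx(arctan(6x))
d/dx[arctan(u)] = u'/(1+u²), u = 6x, u' = 6

Answer: 6/(1+36x²)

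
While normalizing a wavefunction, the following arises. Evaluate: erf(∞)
erf(∞)=1 (the error function converges to 1)

Answer: 1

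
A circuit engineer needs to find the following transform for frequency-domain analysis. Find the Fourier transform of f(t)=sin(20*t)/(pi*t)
sin(W*t)/(pi*t) = (W/pi)*sinc(W*t/pi) is the impulse response of the ideal low-pass filter with cutoff W (here W = 20).
Its Fourier transform is a rectangular function:
F(omega) = 1 for |omega| < 20, 0 otherwise

Answer: rect(omega/40) [i.e., 1 for |omega| < 20, 0 otherwise]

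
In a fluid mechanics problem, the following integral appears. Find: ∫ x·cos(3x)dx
By parts: u=x, dv=cos(3x) dx
du=dx, v=sin(3x)/3
=x·sin(3x)/3 + cos(3x)/3² + C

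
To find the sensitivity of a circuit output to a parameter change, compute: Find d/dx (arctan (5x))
d/dx[arctan(u)] = u'/(1+u²), u = 5x, u' = 5

Answer: 5/(1+25x²)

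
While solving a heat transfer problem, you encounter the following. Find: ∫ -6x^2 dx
Using power rule: ∫ -6x^2 dx=-6/3 x^3+C=-2x^3+C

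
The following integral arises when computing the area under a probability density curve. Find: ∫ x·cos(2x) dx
By parts: u=x, dv=cos(2x) dx
du=dx, v=sin(2x)/2
=x·sin(2x)/2 + cos(2x)/2² + C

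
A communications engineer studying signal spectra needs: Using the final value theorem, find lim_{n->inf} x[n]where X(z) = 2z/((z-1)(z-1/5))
Final value theorem: lim x[n]=lim_{z->1} (z-1) * X(z)
(z-1) * X(z)=2z/(z-1/5)
As z->1: 2/(1 - 1/5)=2/(4/5)=5/2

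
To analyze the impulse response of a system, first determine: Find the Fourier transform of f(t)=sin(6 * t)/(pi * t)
sin(W*t)/(pi*t) = (W/pi)*sinc(W*t/pi) is the impulse response of the ideal low-pass filter with cutoff W (here W = 6).
Its Fourier transform is a rectangular function:
F(omega) = 1 for |omega| < 6, 0 otherwise

Answer: rect(omega/12) [i.e., 1 for |omega| < 6, 0 otherwise]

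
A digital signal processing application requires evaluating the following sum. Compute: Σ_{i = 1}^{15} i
Using formula: Σ i^1 = n(n + 1)/2 = 15·16/2 = 120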